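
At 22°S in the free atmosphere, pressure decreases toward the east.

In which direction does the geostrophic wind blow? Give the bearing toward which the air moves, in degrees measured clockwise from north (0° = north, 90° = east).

000°

The pressure-gradient force points toward the east (bearing 090°).
Geostrophic balance: in the Southern Hemisphere the Coriolis force deflects motion to the left, so the geostrophic wind blows 90° to the left of the pressure-gradient force (low pressure on the right).
Rotating 090° by 90° counterclockwise gives 000° — the wind blows toward the north.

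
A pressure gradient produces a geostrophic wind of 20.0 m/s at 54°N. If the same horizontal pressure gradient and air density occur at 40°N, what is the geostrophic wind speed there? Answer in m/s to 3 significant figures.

25.2 m/s

With the same pressure gradient and density, V_g ∝ 1/f ∝ 1/sin φ.
V₂ = V₁ · sin φ₁ / sin φ₂ = 20.0 × sin 54° / sin 40°
V₂ = 20.0 × 0.8090/0.6428 = 25.2 m/s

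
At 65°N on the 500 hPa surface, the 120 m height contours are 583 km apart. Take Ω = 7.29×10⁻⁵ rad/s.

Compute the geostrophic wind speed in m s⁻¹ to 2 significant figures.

15 m s⁻¹

Coriolis parameter at 65°N:
f = 2Ω sin φ = 2 × 7.29×10⁻⁵ × sin 65° = 1.32×10⁻⁴ s⁻¹
Height gradient: |∂Z/∂n| = 120 m / 583000 m = 2.06×10⁻⁴
On a pressure surface, geostrophic balance gives V_g = (g/f)|∂Z/∂n|:
V_g = 9.81 × 2.06×10⁻⁴ / 1.32×10⁻⁴ = 15.3 m/s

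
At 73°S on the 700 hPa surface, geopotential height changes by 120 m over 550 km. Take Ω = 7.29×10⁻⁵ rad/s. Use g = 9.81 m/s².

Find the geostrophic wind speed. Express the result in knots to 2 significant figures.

Coriolis parameter at 73°S:
f = 2Ω sin φ = 2 × 7.29×10⁻⁵ × sin 73° = 1.39×10⁻⁴ s⁻¹
Height gradient: |∂Z/∂n| = 120 m / 550000 m = 2.18×10⁻⁴
On a pressure surface, geostrophic balance gives V_g = (g/f)|∂Z/∂n|:
V_g = 9.81 × 2.18×10⁻⁴ / 1.39×10⁻⁴ = 15.4 m/s
Converting: 15.4 m/s × 1.944 = 30 knots

30 knots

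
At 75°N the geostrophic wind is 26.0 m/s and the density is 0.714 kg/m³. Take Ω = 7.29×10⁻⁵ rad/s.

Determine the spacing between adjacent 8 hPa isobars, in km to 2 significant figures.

310 km

Coriolis parameter at 75°N:
f = 2Ω sin φ = 2 × 7.29×10⁻⁵ × sin 75° = 1.41×10⁻⁴ s⁻¹
Geostrophic balance rearranged: |∂P/∂n| = f ρ V_g
|∂P/∂n| = 1.41×10⁻⁴ × 0.714 × 26.0 = 2.61×10⁻³ Pa/m
Isobar spacing: Δn = ΔP/|∂P/∂n| = 800 Pa / 2.61×10⁻³ Pa/m = 305997 m ≈ 310 km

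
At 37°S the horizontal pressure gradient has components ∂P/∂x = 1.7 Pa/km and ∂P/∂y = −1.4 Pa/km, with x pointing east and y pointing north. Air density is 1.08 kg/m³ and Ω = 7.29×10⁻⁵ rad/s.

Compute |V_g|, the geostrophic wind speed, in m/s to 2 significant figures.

23 m/s

Coriolis parameter at 37°S:
f = 2Ω sin φ = 2 × 7.29×10⁻⁵ × sin 37° = 8.77×10⁻⁵ s⁻¹
In the Southern Hemisphere f is negative: f = −8.77×10⁻⁵ s⁻¹.
Component geostrophic relations (x east, y north):
u_g = −(1/(fρ)) ∂P/∂y,  v_g = (1/(fρ)) ∂P/∂x
u_g = −(−1.4×10⁻³)/(−8.77×10⁻⁵ × 1.08) = −14.8 m/s;  v_g = (1.7×10⁻³)/(−8.77×10⁻⁵ × 1.08) = −17.9 m/s
|V_g| = √(u_g² + v_g²) = 23.2 m/s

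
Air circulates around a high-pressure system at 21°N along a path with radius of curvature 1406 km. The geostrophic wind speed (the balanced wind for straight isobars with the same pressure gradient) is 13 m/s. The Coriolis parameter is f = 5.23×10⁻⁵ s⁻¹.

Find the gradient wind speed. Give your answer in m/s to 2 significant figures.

Around a high, pressure-gradient force acts outward with centrifugal, so Coriolis balances both:
fV = (1/ρ)|∂P/∂n| + V²/R  →  V² − fR·V + fR·V_g = 0
With fR = 5.23×10⁻⁵ × 1406×10³ m = 73.5 m/s:
V = [fR − √((fR)² − 4 fR V_g)]/2 = [73.5 − √(73.5² − 4×73.5×13)]/2 = 16.9 m/s
Supergeostrophic (V > V_g = 13 m/s), as expected around a high.

17 m/s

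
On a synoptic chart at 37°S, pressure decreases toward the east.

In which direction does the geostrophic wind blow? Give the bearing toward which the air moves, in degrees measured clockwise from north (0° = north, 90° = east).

The pressure-gradient force points toward the east (bearing 090°).
Geostrophic balance: in the Southern Hemisphere the Coriolis force deflects motion to the left, so the geostrophic wind blows 90° to the left of the pressure-gradient force (low pressure on the right).
Rotating 090° by 90° counterclockwise gives 000° — the wind blows toward the north.

000°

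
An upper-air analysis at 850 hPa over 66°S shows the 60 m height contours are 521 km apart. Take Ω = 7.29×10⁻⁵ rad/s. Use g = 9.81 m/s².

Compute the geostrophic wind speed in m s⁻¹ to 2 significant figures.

8.5 m s⁻¹

Coriolis parameter at 66°S:
f = 2Ω sin φ = 2 × 7.29×10⁻⁵ × sin 66° = 1.33×10⁻⁴ s⁻¹
Height gradient: |∂Z/∂n| = 60 m / 521000 m = 1.15×10⁻⁴
On a pressure surface, geostrophic balance gives V_g = (g/f)|∂Z/∂n|:
V_g = 9.81 × 1.15×10⁻⁴ / 1.33×10⁻⁴ = 8.48 m/s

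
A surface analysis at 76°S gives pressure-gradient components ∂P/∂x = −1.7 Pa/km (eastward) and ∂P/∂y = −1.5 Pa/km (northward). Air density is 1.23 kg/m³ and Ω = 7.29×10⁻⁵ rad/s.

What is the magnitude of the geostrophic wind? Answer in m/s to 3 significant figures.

13.0 m/s

Coriolis parameter at 76°S:
f = 2Ω sin φ = 2 × 7.29×10⁻⁵ × sin 76° = 1.41×10⁻⁴ s⁻¹
In the Southern Hemisphere f is negative: f = −1.41×10⁻⁴ s⁻¹.
Component geostrophic relations (x east, y north):
u_g = −(1/(fρ)) ∂P/∂y,  v_g = (1/(fρ)) ∂P/∂x
u_g = −(−1.5×10⁻³)/(−1.41×10⁻⁴ × 1.23) = −8.62 m/s;  v_g = (−1.7×10⁻³)/(−1.41×10⁻⁴ × 1.23) = 9.77 m/s
|V_g| = √(u_g² + v_g²) = 13.0 m/s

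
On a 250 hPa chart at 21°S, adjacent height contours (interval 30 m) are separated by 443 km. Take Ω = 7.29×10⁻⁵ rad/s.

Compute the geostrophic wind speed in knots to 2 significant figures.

Coriolis parameter at 21°S:
f = 2Ω sin φ = 2 × 7.29×10⁻⁵ × sin 21° = 5.23×10⁻⁵ s⁻¹
Height gradient: |∂Z/∂n| = 30 m / 443000 m = 6.77×10⁻⁵
On a pressure surface, geostrophic balance gives V_g = (g/f)|∂Z/∂n|:
V_g = 9.81 × 6.77×10⁻⁵ / 5.23×10⁻⁵ = 12.7 m/s
Converting: 12.7 m/s × 1.944 = 25 knots

25 knots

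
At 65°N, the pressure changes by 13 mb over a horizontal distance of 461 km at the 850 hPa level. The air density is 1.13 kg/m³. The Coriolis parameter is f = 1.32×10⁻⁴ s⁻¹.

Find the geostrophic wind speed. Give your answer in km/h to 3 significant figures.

Pressure gradient: |∂P/∂n| = 1300 Pa / 461000 m = 2.82×10⁻³ Pa/m
Geostrophic balance (pressure-gradient force = Coriolis force):
V_g = (1/(fρ)) |∂P/∂n| = 2.82×10⁻³ / (1.32×10⁻⁴ × 1.13) = 18.9 m/s
Converting: 18.9 m/s × 3.6 = 68.1 km/h

68.1 km/h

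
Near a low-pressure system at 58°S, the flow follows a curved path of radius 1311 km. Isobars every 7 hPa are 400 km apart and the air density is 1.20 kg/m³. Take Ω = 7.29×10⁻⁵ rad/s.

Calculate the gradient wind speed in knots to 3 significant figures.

Coriolis parameter at 58°S:
f = 2Ω sin φ = 2 × 7.29×10⁻⁵ × sin 58° = 1.24×10⁻⁴ s⁻¹
Pressure gradient: |∂P/∂n| = 700 Pa / 400000 m = 1.75×10⁻³ Pa/m
Geostrophic speed: V_g = |∂P/∂n|/(fρ) = 1.75×10⁻³/(1.24×10⁻⁴ × 1.20) = 11.8 m/s
Around a low, centrifugal force acts outward with Coriolis, so pressure-gradient force balances both:
(1/ρ)|∂P/∂n| = fV + V²/R  →  V² + fR·V − fR·V_g = 0
With fR = 1.24×10⁻⁴ × 1311×10³ m = 162 m/s:
V = [−fR + √((fR)² + 4 fR V_g)]/2 = [−162 + √(162² + 4×162×11.8)]/2 = 11 m/s
Subgeostrophic (V < V_g = 11.8 m/s), as expected around a low.
Converting: 11 m/s × 1.944 = 21.5 knots

21.5 knots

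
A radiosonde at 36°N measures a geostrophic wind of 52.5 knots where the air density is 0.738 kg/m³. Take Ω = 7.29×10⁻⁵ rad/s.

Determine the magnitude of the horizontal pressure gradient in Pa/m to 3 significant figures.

Coriolis parameter at 36°N:
f = 2Ω sin φ = 2 × 7.29×10⁻⁵ × sin 36° = 8.57×10⁻⁵ s⁻¹
Wind speed in SI: 52.5 knots = 27.0 m/s
Geostrophic balance rearranged: |∂P/∂n| = f ρ V_g
|∂P/∂n| = 8.57×10⁻⁵ × 0.738 × 27.0 = 1.71×10⁻³ Pa/m

1.71×10⁻³ Pa/m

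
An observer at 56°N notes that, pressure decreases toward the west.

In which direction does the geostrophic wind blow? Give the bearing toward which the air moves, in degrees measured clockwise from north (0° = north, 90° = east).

The pressure-gradient force points toward the west (bearing 270°).
Geostrophic balance: in the Northern Hemisphere the Coriolis force deflects motion to the right, so the geostrophic wind blows 90° to the right of the pressure-gradient force (low pressure on the left).
Rotating 270° by 90° clockwise gives 000° — the wind blows toward the north.

000°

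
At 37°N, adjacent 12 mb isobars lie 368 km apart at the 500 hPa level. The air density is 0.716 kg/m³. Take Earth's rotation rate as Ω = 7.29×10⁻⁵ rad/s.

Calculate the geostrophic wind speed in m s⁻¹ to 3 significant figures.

51.9 m s⁻¹

Coriolis parameter at 37°N:
f = 2Ω sin φ = 2 × 7.29×10⁻⁵ × sin 37° = 8.77×10⁻⁵ s⁻¹
Pressure gradient: |∂P/∂n| = 1200 Pa / 368000 m = 3.26×10⁻³ Pa/m
Geostrophic balance (pressure-gradient force = Coriolis force):
V_g = (1/(fρ)) |∂P/∂n| = 3.26×10⁻³ / (8.77×10⁻⁵ × 0.716) = 51.9 m/s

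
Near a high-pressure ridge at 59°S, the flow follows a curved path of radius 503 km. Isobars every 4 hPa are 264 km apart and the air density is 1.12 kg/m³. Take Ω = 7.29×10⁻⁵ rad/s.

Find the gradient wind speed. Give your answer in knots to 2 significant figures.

27 knots

Coriolis parameter at 59°S:
f = 2Ω sin φ = 2 × 7.29×10⁻⁵ × sin 59° = 1.25×10⁻⁴ s⁻¹
Pressure gradient: |∂P/∂n| = 400 Pa / 264000 m = 1.52×10⁻³ Pa/m
Geostrophic speed: V_g = |∂P/∂n|/(fρ) = 1.52×10⁻³/(1.25×10⁻⁴ × 1.12) = 10.8 m/s
Around a high, pressure-gradient force acts outward with centrifugal, so Coriolis balances both:
fV = (1/ρ)|∂P/∂n| + V²/R  →  V² − fR·V + fR·V_g = 0
With fR = 1.25×10⁻⁴ × 503×10³ m = 62.9 m/s:
V = [fR − √((fR)² − 4 fR V_g)]/2 = [62.9 − √(62.9² − 4×62.9×10.8)]/2 = 13.9 m/s
Supergeostrophic (V > V_g = 10.8 m/s), as expected around a high.
Converting: 13.9 m/s × 1.944 = 27 knots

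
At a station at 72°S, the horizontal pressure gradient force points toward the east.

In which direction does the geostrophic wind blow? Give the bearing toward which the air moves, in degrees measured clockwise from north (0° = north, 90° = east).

The pressure-gradient force points toward the east (bearing 090°).
Geostrophic balance: in the Southern Hemisphere the Coriolis force deflects motion to the left, so the geostrophic wind blows 90° to the left of the pressure-gradient force (low pressure on the right).
Rotating 090° by 90° counterclockwise gives 000° — the wind blows toward the north.

000°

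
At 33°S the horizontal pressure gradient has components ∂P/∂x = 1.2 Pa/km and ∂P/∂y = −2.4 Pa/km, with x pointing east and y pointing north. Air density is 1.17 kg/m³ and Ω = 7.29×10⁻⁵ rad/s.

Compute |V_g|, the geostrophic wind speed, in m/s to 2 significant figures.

Coriolis parameter at 33°S:
f = 2Ω sin φ = 2 × 7.29×10⁻⁵ × sin 33° = 7.94×10⁻⁵ s⁻¹
In the Southern Hemisphere f is negative: f = −7.94×10⁻⁵ s⁻¹.
Component geostrophic relations (x east, y north):
u_g = −(1/(fρ)) ∂P/∂y,  v_g = (1/(fρ)) ∂P/∂x
u_g = −(−2.4×10⁻³)/(−7.94×10⁻⁵ × 1.17) = −25.8 m/s;  v_g = (1.2×10⁻³)/(−7.94×10⁻⁵ × 1.17) = −12.9 m/s
|V_g| = √(u_g² + v_g²) = 28.9 m/s

29 m/s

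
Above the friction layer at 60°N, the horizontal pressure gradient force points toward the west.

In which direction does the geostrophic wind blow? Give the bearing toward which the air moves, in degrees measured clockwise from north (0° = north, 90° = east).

The pressure-gradient force points toward the west (bearing 270°).
Geostrophic balance: in the Northern Hemisphere the Coriolis force deflects motion to the right, so the geostrophic wind blows 90° to the right of the pressure-gradient force (low pressure on the left).
Rotating 270° by 90° clockwise gives 000° — the wind blows toward the north.

000°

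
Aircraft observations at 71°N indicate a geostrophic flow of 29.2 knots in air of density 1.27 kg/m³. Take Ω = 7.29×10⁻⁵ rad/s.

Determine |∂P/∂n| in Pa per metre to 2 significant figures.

2.6×10⁻³ Pa/m

Coriolis parameter at 71°N:
f = 2Ω sin φ = 2 × 7.29×10⁻⁵ × sin 71° = 1.38×10⁻⁴ s⁻¹
Wind speed in SI: 29.2 knots = 15.0 m/s
Geostrophic balance rearranged: |∂P/∂n| = f ρ V_g
|∂P/∂n| = 1.38×10⁻⁴ × 1.27 × 15.0 = 2.63×10⁻³ Pa/m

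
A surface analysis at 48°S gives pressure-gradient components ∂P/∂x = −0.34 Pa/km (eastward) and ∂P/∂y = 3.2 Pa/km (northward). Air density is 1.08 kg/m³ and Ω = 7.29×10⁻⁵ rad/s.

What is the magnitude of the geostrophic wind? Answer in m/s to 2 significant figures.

Coriolis parameter at 48°S:
f = 2Ω sin φ = 2 × 7.29×10⁻⁵ × sin 48° = 1.08×10⁻⁴ s⁻¹
In the Southern Hemisphere f is negative: f = −1.08×10⁻⁴ s⁻¹.
Component geostrophic relations (x east, y north):
u_g = −(1/(fρ)) ∂P/∂y,  v_g = (1/(fρ)) ∂P/∂x
u_g = −(3.2×10⁻³)/(−1.08×10⁻⁴ × 1.08) = 27.3 m/s;  v_g = (−0.34×10⁻³)/(−1.08×10⁻⁴ × 1.08) = 2.91 m/s
|V_g| = √(u_g² + v_g²) = 27.5 m/s

28 m/s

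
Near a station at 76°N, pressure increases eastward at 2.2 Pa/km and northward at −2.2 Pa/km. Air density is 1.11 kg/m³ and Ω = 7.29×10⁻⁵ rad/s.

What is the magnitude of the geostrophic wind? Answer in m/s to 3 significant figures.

19.8 m/s

Coriolis parameter at 76°N:
f = 2Ω sin φ = 2 × 7.29×10⁻⁵ × sin 76° = 1.41×10⁻⁴ s⁻¹
Component geostrophic relations (x east, y north):
u_g = −(1/(fρ)) ∂P/∂y,  v_g = (1/(fρ)) ∂P/∂x
u_g = −(−2.2×10⁻³)/(1.41×10⁻⁴ × 1.11) = 14.0 m/s;  v_g = (2.2×10⁻³)/(1.41×10⁻⁴ × 1.11) = 14.0 m/s
|V_g| = √(u_g² + v_g²) = 19.8 m/s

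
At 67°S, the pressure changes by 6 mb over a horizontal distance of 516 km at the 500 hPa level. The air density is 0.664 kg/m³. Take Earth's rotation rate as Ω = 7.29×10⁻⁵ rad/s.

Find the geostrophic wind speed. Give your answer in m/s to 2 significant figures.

13 m/s

Coriolis parameter at 67°S:
f = 2Ω sin φ = 2 × 7.29×10⁻⁵ × sin 67° = 1.34×10⁻⁴ s⁻¹
Pressure gradient: |∂P/∂n| = 600 Pa / 516000 m = 1.16×10⁻³ Pa/m
Geostrophic balance (pressure-gradient force = Coriolis force):
V_g = (1/(fρ)) |∂P/∂n| = 1.16×10⁻³ / (1.34×10⁻⁴ × 0.664) = 13.0 m/s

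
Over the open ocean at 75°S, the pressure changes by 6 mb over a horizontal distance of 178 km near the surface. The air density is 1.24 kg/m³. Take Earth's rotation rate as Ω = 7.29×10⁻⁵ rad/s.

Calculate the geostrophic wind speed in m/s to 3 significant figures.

Coriolis parameter at 75°S:
f = 2Ω sin φ = 2 × 7.29×10⁻⁵ × sin 75° = 1.41×10⁻⁴ s⁻¹
Pressure gradient: |∂P/∂n| = 600 Pa / 178000 m = 3.37×10⁻³ Pa/m
Geostrophic balance (pressure-gradient force = Coriolis force):
V_g = (1/(fρ)) |∂P/∂n| = 3.37×10⁻³ / (1.41×10⁻⁴ × 1.24) = 19.3 m/s

19.3 m/s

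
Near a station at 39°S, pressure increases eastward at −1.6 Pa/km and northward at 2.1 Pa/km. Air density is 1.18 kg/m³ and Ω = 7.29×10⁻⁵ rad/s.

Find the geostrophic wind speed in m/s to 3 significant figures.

Coriolis parameter at 39°S:
f = 2Ω sin φ = 2 × 7.29×10⁻⁵ × sin 39° = 9.18×10⁻⁵ s⁻¹
In the Southern Hemisphere f is negative: f = −9.18×10⁻⁵ s⁻¹.
Component geostrophic relations (x east, y north):
u_g = −(1/(fρ)) ∂P/∂y,  v_g = (1/(fρ)) ∂P/∂x
u_g = −(2.1×10⁻³)/(−9.18×10⁻⁵ × 1.18) = 19.4 m/s;  v_g = (−1.6×10⁻³)/(−9.18×10⁻⁵ × 1.18) = 14.8 m/s
|V_g| = √(u_g² + v_g²) = 24.4 m/s

24.4 m/s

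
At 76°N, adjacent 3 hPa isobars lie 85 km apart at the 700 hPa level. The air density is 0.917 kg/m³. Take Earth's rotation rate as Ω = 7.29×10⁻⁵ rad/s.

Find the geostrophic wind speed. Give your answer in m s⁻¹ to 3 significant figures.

27.2 m s⁻¹

Coriolis parameter at 76°N:
f = 2Ω sin φ = 2 × 7.29×10⁻⁵ × sin 76° = 1.41×10⁻⁴ s⁻¹
Pressure gradient: |∂P/∂n| = 300 Pa / 85000 m = 3.53×10⁻³ Pa/m
Geostrophic balance (pressure-gradient force = Coriolis force):
V_g = (1/(fρ)) |∂P/∂n| = 3.53×10⁻³ / (1.41×10⁻⁴ × 0.917) = 27.2 m/s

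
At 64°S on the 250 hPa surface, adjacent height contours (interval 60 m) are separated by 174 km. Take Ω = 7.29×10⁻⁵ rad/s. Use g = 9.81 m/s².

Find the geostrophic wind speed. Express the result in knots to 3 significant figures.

50.2 knots

Coriolis parameter at 64°S:
f = 2Ω sin φ = 2 × 7.29×10⁻⁵ × sin 64° = 1.31×10⁻⁴ s⁻¹
Height gradient: |∂Z/∂n| = 60 m / 174000 m = 3.45×10⁻⁴
On a pressure surface, geostrophic balance gives V_g = (g/f)|∂Z/∂n|:
V_g = 9.81 × 3.45×10⁻⁴ / 1.31×10⁻⁴ = 25.8 m/s
Converting: 25.8 m/s × 1.944 = 50.2 knots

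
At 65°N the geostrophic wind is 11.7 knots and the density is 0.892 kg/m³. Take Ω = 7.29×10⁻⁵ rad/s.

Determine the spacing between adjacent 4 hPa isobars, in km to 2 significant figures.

560 km

Coriolis parameter at 65°N:
f = 2Ω sin φ = 2 × 7.29×10⁻⁵ × sin 65° = 1.32×10⁻⁴ s⁻¹
Wind speed in SI: 11.7 knots = 6.02 m/s
Geostrophic balance rearranged: |∂P/∂n| = f ρ V_g
|∂P/∂n| = 1.32×10⁻⁴ × 0.892 × 6.02 = 7.09×10⁻⁴ Pa/m
Isobar spacing: Δn = ΔP/|∂P/∂n| = 400 Pa / 7.09×10⁻⁴ Pa/m = 563817 m ≈ 560 km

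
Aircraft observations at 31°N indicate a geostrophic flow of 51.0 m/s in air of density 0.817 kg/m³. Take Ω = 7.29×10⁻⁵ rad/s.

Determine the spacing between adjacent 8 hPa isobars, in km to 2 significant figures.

260 km

Coriolis parameter at 31°N:
f = 2Ω sin φ = 2 × 7.29×10⁻⁵ × sin 31° = 7.51×10⁻⁵ s⁻¹
Geostrophic balance rearranged: |∂P/∂n| = f ρ V_g
|∂P/∂n| = 7.51×10⁻⁵ × 0.817 × 51.0 = 3.13×10⁻³ Pa/m
Isobar spacing: Δn = ΔP/|∂P/∂n| = 800 Pa / 3.13×10⁻³ Pa/m = 255682 m ≈ 260 km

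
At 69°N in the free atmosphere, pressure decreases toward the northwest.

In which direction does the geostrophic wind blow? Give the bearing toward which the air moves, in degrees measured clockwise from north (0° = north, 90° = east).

The pressure-gradient force points toward the northwest (bearing 315°).
Geostrophic balance: in the Northern Hemisphere the Coriolis force deflects motion to the right, so the geostrophic wind blows 90° to the right of the pressure-gradient force (low pressure on the left).
Rotating 315° by 90° clockwise gives 045° — the wind blows toward the northeast.

045°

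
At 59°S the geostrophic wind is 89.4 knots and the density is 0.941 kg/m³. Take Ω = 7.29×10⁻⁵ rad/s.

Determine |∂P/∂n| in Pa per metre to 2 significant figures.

5.4×10⁻³ Pa/m

Coriolis parameter at 59°S:
f = 2Ω sin φ = 2 × 7.29×10⁻⁵ × sin 59° = 1.25×10⁻⁴ s⁻¹
Wind speed in SI: 89.4 knots = 46.0 m/s
Geostrophic balance rearranged: |∂P/∂n| = f ρ V_g
|∂P/∂n| = 1.25×10⁻⁴ × 0.941 × 46.0 = 5.41×10⁻³ Pa/m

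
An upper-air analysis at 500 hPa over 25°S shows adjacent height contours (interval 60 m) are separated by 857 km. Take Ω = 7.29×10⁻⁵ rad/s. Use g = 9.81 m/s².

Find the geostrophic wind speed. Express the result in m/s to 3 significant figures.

11.1 m/s

Coriolis parameter at 25°S:
f = 2Ω sin φ = 2 × 7.29×10⁻⁵ × sin 25° = 6.16×10⁻⁵ s⁻¹
Height gradient: |∂Z/∂n| = 60 m / 857000 m = 7.00×10⁻⁵
On a pressure surface, geostrophic balance gives V_g = (g/f)|∂Z/∂n|:
V_g = 9.81 × 7.00×10⁻⁵ / 6.16×10⁻⁵ = 11.1 m/s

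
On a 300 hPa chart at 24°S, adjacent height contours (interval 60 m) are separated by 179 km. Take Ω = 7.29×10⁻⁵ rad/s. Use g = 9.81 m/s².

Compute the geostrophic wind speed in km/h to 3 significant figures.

Coriolis parameter at 24°S:
f = 2Ω sin φ = 2 × 7.29×10⁻⁵ × sin 24° = 5.93×10⁻⁵ s⁻¹
Height gradient: |∂Z/∂n| = 60 m / 179000 m = 3.35×10⁻⁴
On a pressure surface, geostrophic balance gives V_g = (g/f)|∂Z/∂n|:
V_g = 9.81 × 3.35×10⁻⁴ / 5.93×10⁻⁵ = 55.4 m/s
Converting: 55.4 m/s × 3.6 = 200 km/h

200 km/h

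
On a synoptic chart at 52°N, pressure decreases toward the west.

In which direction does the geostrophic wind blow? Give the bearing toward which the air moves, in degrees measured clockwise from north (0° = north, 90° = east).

000°

The pressure-gradient force points toward the west (bearing 270°).
Geostrophic balance: in the Northern Hemisphere the Coriolis force deflects motion to the right, so the geostrophic wind blows 90° to the right of the pressure-gradient force (low pressure on the left).
Rotating 270° by 90° clockwise gives 000° — the wind blows toward the north.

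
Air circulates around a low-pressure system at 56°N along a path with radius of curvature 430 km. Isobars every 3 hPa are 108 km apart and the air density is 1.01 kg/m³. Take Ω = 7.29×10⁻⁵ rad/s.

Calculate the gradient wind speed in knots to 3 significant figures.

33.3 knots

Coriolis parameter at 56°N:
f = 2Ω sin φ = 2 × 7.29×10⁻⁵ × sin 56° = 1.21×10⁻⁴ s⁻¹
Pressure gradient: |∂P/∂n| = 300 Pa / 108000 m = 2.78×10⁻³ Pa/m
Geostrophic speed: V_g = |∂P/∂n|/(fρ) = 2.78×10⁻³/(1.21×10⁻⁴ × 1.01) = 22.8 m/s
Around a low, centrifugal force acts outward with Coriolis, so pressure-gradient force balances both:
(1/ρ)|∂P/∂n| = fV + V²/R  →  V² + fR·V − fR·V_g = 0
With fR = 1.21×10⁻⁴ × 430×10³ m = 52.0 m/s:
V = [−fR + √((fR)² + 4 fR V_g)]/2 = [−52.0 + √(52.0² + 4×52.0×22.8)]/2 = 17.1 m/s
Subgeostrophic (V < V_g = 22.8 m/s), as expected around a low.
Converting: 17.1 m/s × 1.944 = 33.3 knots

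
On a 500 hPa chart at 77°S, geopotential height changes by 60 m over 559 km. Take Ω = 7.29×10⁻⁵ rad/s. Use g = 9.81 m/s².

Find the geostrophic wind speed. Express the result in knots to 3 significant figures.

Coriolis parameter at 77°S:
f = 2Ω sin φ = 2 × 7.29×10⁻⁵ × sin 77° = 1.42×10⁻⁴ s⁻¹
Height gradient: |∂Z/∂n| = 60 m / 559000 m = 1.07×10⁻⁴
On a pressure surface, geostrophic balance gives V_g = (g/f)|∂Z/∂n|:
V_g = 9.81 × 1.07×10⁻⁴ / 1.42×10⁻⁴ = 7.41 m/s
Converting: 7.41 m/s × 1.944 = 14.4 knots

14.4 knots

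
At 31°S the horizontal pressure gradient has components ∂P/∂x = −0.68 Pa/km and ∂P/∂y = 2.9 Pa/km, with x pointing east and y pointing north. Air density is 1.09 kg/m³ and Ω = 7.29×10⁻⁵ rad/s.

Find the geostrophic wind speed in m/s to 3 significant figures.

Coriolis parameter at 31°S:
f = 2Ω sin φ = 2 × 7.29×10⁻⁵ × sin 31° = 7.51×10⁻⁵ s⁻¹
In the Southern Hemisphere f is negative: f = −7.51×10⁻⁵ s⁻¹.
Component geostrophic relations (x east, y north):
u_g = −(1/(fρ)) ∂P/∂y,  v_g = (1/(fρ)) ∂P/∂x
u_g = −(2.9×10⁻³)/(−7.51×10⁻⁵ × 1.09) = 35.4 m/s;  v_g = (−0.68×10⁻³)/(−7.51×10⁻⁵ × 1.09) = 8.31 m/s
|V_g| = √(u_g² + v_g²) = 36.4 m/s

36.4 m/s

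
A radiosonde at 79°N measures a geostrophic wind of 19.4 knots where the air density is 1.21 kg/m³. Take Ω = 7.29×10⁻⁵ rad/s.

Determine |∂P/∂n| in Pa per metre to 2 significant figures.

Coriolis parameter at 79°N:
f = 2Ω sin φ = 2 × 7.29×10⁻⁵ × sin 79° = 1.43×10⁻⁴ s⁻¹
Wind speed in SI: 19.4 knots = 9.98 m/s
Geostrophic balance rearranged: |∂P/∂n| = f ρ V_g
|∂P/∂n| = 1.43×10⁻⁴ × 1.21 × 9.98 = 1.73×10⁻³ Pa/m

1.7×10⁻³ Pa/m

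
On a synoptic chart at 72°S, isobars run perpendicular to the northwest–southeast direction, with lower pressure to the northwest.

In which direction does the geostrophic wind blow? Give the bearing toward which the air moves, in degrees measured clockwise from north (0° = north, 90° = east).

225°

The pressure-gradient force points toward the northwest (bearing 315°).
Geostrophic balance: in the Southern Hemisphere the Coriolis force deflects motion to the left, so the geostrophic wind blows 90° to the left of the pressure-gradient force (low pressure on the right).
Rotating 315° by 90° counterclockwise gives 225° — the wind blows toward the southwest.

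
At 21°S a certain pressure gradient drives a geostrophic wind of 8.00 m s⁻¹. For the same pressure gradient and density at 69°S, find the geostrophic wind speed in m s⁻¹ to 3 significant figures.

With the same pressure gradient and density, V_g ∝ 1/f ∝ 1/sin φ.
V₂ = V₁ · sin φ₁ / sin φ₂ = 8.00 × sin 21° / sin 69°
V₂ = 8.00 × 0.3584/0.9336 = 3.07 m s⁻¹

3.07 m s⁻¹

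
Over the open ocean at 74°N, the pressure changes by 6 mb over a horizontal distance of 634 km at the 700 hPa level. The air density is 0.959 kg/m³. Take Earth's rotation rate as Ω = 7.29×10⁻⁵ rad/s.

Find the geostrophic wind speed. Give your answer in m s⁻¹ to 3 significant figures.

7.04 m s⁻¹

Coriolis parameter at 74°N:
f = 2Ω sin φ = 2 × 7.29×10⁻⁵ × sin 74° = 1.40×10⁻⁴ s⁻¹
Pressure gradient: |∂P/∂n| = 600 Pa / 634000 m = 9.46×10⁻⁴ Pa/m
Geostrophic balance (pressure-gradient force = Coriolis force):
V_g = (1/(fρ)) |∂P/∂n| = 9.46×10⁻⁴ / (1.40×10⁻⁴ × 0.959) = 7.04 m/s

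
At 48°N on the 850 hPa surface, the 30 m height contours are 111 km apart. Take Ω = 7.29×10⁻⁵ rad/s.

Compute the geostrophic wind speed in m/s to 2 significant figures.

Coriolis parameter at 48°N:
f = 2Ω sin φ = 2 × 7.29×10⁻⁵ × sin 48° = 1.08×10⁻⁴ s⁻¹
Height gradient: |∂Z/∂n| = 30 m / 111000 m = 2.70×10⁻⁴
On a pressure surface, geostrophic balance gives V_g = (g/f)|∂Z/∂n|:
V_g = 9.81 × 2.70×10⁻⁴ / 1.08×10⁻⁴ = 24.5 m/s

24 m/s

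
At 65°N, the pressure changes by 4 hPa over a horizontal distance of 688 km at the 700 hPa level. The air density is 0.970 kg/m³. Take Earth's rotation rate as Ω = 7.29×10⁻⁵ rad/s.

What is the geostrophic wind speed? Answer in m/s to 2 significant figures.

Coriolis parameter at 65°N:
f = 2Ω sin φ = 2 × 7.29×10⁻⁵ × sin 65° = 1.32×10⁻⁴ s⁻¹
Pressure gradient: |∂P/∂n| = 400 Pa / 688000 m = 5.81×10⁻⁴ Pa/m
Geostrophic balance (pressure-gradient force = Coriolis force):
V_g = (1/(fρ)) |∂P/∂n| = 5.81×10⁻⁴ / (1.32×10⁻⁴ × 0.970) = 4.54 m/s

4.5 m/s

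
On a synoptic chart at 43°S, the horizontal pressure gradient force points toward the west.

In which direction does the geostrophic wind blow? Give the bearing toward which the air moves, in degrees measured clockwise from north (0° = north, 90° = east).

The pressure-gradient force points toward the west (bearing 270°).
Geostrophic balance: in the Southern Hemisphere the Coriolis force deflects motion to the left, so the geostrophic wind blows 90° to the left of the pressure-gradient force (low pressure on the right).
Rotating 270° by 90° counterclockwise gives 180° — the wind blows toward the south.

180°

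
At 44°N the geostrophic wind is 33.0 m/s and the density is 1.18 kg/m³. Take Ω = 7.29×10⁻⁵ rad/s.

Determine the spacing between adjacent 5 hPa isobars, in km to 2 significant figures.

Coriolis parameter at 44°N:
f = 2Ω sin φ = 2 × 7.29×10⁻⁵ × sin 44° = 1.01×10⁻⁴ s⁻¹
Geostrophic balance rearranged: |∂P/∂n| = f ρ V_g
|∂P/∂n| = 1.01×10⁻⁴ × 1.18 × 33.0 = 3.94×10⁻³ Pa/m
Isobar spacing: Δn = ΔP/|∂P/∂n| = 500 Pa / 3.94×10⁻³ Pa/m = 126778 m ≈ 130 km

130 km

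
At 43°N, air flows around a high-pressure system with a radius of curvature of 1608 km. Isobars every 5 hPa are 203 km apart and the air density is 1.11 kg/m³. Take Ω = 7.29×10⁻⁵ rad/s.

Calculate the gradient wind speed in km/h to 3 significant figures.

Coriolis parameter at 43°N:
f = 2Ω sin φ = 2 × 7.29×10⁻⁵ × sin 43° = 9.94×10⁻⁵ s⁻¹
Pressure gradient: |∂P/∂n| = 500 Pa / 203000 m = 2.46×10⁻³ Pa/m
Geostrophic speed: V_g = |∂P/∂n|/(fρ) = 2.46×10⁻³/(9.94×10⁻⁵ × 1.11) = 22.3 m/s
Around a high, pressure-gradient force acts outward with centrifugal, so Coriolis balances both:
fV = (1/ρ)|∂P/∂n| + V²/R  →  V² − fR·V + fR·V_g = 0
With fR = 9.94×10⁻⁵ × 1608×10³ m = 160 m/s:
V = [fR − √((fR)² − 4 fR V_g)]/2 = [160 − √(160² − 4×160×22.3)]/2 = 26.8 m/s
Supergeostrophic (V > V_g = 22.3 m/s), as expected around a high.
Converting: 26.8 m/s × 3.6 = 96.5 km/h

96.5 km/h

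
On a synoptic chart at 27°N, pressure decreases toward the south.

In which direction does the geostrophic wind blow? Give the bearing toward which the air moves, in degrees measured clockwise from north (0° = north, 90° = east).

270°

The pressure-gradient force points toward the south (bearing 180°).
Geostrophic balance: in the Northern Hemisphere the Coriolis force deflects motion to the right, so the geostrophic wind blows 90° to the right of the pressure-gradient force (low pressure on the left).
Rotating 180° by 90° clockwise gives 270° — the wind blows toward the west.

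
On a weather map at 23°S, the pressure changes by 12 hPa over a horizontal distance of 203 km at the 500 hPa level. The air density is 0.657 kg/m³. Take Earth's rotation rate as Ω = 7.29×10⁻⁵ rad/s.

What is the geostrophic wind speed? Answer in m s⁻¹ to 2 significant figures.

Coriolis parameter at 23°S:
f = 2Ω sin φ = 2 × 7.29×10⁻⁵ × sin 23° = 5.70×10⁻⁵ s⁻¹
Pressure gradient: |∂P/∂n| = 1200 Pa / 203000 m = 5.91×10⁻³ Pa/m
Geostrophic balance (pressure-gradient force = Coriolis force):
V_g = (1/(fρ)) |∂P/∂n| = 5.91×10⁻³ / (5.70×10⁻⁵ × 0.657) = 158 m/s

160 m s⁻¹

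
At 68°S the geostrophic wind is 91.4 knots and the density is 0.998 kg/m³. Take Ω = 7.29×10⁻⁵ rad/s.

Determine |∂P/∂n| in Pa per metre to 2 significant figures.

Coriolis parameter at 68°S:
f = 2Ω sin φ = 2 × 7.29×10⁻⁵ × sin 68° = 1.35×10⁻⁴ s⁻¹
Wind speed in SI: 91.4 knots = 47.0 m/s
Geostrophic balance rearranged: |∂P/∂n| = f ρ V_g
|∂P/∂n| = 1.35×10⁻⁴ × 0.998 × 47.0 = 6.34×10⁻³ Pa/m

6.3×10⁻³ Pa/m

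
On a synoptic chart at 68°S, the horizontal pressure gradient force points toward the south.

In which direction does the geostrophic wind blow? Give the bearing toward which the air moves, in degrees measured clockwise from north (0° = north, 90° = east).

090°

The pressure-gradient force points toward the south (bearing 180°).
Geostrophic balance: in the Southern Hemisphere the Coriolis force deflects motion to the left, so the geostrophic wind blows 90° to the left of the pressure-gradient force (low pressure on the right).
Rotating 180° by 90° counterclockwise gives 090° — the wind blows toward the east.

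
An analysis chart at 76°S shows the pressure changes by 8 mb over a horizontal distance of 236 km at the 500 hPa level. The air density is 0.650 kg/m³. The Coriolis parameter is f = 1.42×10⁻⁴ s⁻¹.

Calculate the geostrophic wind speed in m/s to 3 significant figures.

Pressure gradient: |∂P/∂n| = 800 Pa / 236000 m = 3.39×10⁻³ Pa/m
Geostrophic balance (pressure-gradient force = Coriolis force):
V_g = (1/(fρ)) |∂P/∂n| = 3.39×10⁻³ / (1.42×10⁻⁴ × 0.650) = 36.7 m/s

36.7 m/s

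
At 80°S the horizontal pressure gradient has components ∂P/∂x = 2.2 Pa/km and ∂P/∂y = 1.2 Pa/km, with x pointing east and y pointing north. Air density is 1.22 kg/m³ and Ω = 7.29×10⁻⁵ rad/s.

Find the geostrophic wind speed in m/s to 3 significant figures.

Coriolis parameter at 80°S:
f = 2Ω sin φ = 2 × 7.29×10⁻⁵ × sin 80° = 1.44×10⁻⁴ s⁻¹
In the Southern Hemisphere f is negative: f = −1.44×10⁻⁴ s⁻¹.
Component geostrophic relations (x east, y north):
u_g = −(1/(fρ)) ∂P/∂y,  v_g = (1/(fρ)) ∂P/∂x
u_g = −(1.2×10⁻³)/(−1.44×10⁻⁴ × 1.22) = 6.85 m/s;  v_g = (2.2×10⁻³)/(−1.44×10⁻⁴ × 1.22) = −12.6 m/s
|V_g| = √(u_g² + v_g²) = 14.3 m/s

14.3 m/s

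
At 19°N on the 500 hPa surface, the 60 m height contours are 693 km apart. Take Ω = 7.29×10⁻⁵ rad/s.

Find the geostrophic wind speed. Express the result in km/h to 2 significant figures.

64 km/h

Coriolis parameter at 19°N:
f = 2Ω sin φ = 2 × 7.29×10⁻⁵ × sin 19° = 4.75×10⁻⁵ s⁻¹
Height gradient: |∂Z/∂n| = 60 m / 693000 m = 8.66×10⁻⁵
On a pressure surface, geostrophic balance gives V_g = (g/f)|∂Z/∂n|:
V_g = 9.81 × 8.66×10⁻⁵ / 4.75×10⁻⁵ = 17.9 m/s
Converting: 17.9 m/s × 3.6 = 64 km/h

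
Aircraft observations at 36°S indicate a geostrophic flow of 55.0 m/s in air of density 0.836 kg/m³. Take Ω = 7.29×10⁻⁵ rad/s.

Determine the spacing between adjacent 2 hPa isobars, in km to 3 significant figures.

Coriolis parameter at 36°S:
f = 2Ω sin φ = 2 × 7.29×10⁻⁵ × sin 36° = 8.57×10⁻⁵ s⁻¹
Geostrophic balance rearranged: |∂P/∂n| = f ρ V_g
|∂P/∂n| = 8.57×10⁻⁵ × 0.836 × 55.0 = 3.94×10⁻³ Pa/m
Isobar spacing: Δn = ΔP/|∂P/∂n| = 200 Pa / 3.94×10⁻³ Pa/m = 50756 m ≈ 50.8 km

50.8 km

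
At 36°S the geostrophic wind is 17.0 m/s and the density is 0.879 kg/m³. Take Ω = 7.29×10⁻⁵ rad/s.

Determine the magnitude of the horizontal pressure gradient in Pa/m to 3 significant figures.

Coriolis parameter at 36°S:
f = 2Ω sin φ = 2 × 7.29×10⁻⁵ × sin 36° = 8.57×10⁻⁵ s⁻¹
Geostrophic balance rearranged: |∂P/∂n| = f ρ V_g
|∂P/∂n| = 8.57×10⁻⁵ × 0.879 × 17.0 = 1.28×10⁻³ Pa/m

1.28×10⁻³ Pa/m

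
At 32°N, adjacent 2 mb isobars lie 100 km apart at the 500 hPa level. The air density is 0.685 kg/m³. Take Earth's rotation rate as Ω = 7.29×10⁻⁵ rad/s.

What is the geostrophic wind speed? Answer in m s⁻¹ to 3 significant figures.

37.8 m s⁻¹

Coriolis parameter at 32°N:
f = 2Ω sin φ = 2 × 7.29×10⁻⁵ × sin 32° = 7.73×10⁻⁵ s⁻¹
Pressure gradient: |∂P/∂n| = 200 Pa / 100000 m = 2.00×10⁻³ Pa/m
Geostrophic balance (pressure-gradient force = Coriolis force):
V_g = (1/(fρ)) |∂P/∂n| = 2.00×10⁻³ / (7.73×10⁻⁵ × 0.685) = 37.8 m/s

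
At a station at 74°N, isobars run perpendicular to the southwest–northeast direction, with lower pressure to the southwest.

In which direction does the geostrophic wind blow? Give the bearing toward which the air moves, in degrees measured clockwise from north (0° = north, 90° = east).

315°

The pressure-gradient force points toward the southwest (bearing 225°).
Geostrophic balance: in the Northern Hemisphere the Coriolis force deflects motion to the right, so the geostrophic wind blows 90° to the right of the pressure-gradient force (low pressure on the left).
Rotating 225° by 90° clockwise gives 315° — the wind blows toward the northwest.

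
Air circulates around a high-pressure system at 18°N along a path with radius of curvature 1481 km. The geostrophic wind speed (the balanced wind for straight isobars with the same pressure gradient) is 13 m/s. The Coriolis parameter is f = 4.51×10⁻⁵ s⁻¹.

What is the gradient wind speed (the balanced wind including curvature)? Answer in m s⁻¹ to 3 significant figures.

Around a high, pressure-gradient force acts outward with centrifugal, so Coriolis balances both:
fV = (1/ρ)|∂P/∂n| + V²/R  →  V² − fR·V + fR·V_g = 0
With fR = 4.51×10⁻⁵ × 1481×10³ m = 66.8 m/s:
V = [fR − √((fR)² − 4 fR V_g)]/2 = [66.8 − √(66.8² − 4×66.8×13)]/2 = 17.7 m/s
Supergeostrophic (V > V_g = 13 m/s), as expected around a high.

17.7 m s⁻¹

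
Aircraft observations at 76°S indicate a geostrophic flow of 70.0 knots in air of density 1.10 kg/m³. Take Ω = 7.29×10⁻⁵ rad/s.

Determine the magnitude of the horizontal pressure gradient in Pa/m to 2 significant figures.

Coriolis parameter at 76°S:
f = 2Ω sin φ = 2 × 7.29×10⁻⁵ × sin 76° = 1.41×10⁻⁴ s⁻¹
Wind speed in SI: 70.0 knots = 36.0 m/s
Geostrophic balance rearranged: |∂P/∂n| = f ρ V_g
|∂P/∂n| = 1.41×10⁻⁴ × 1.10 × 36.0 = 5.60×10⁻³ Pa/m

5.6×10⁻³ Pa/m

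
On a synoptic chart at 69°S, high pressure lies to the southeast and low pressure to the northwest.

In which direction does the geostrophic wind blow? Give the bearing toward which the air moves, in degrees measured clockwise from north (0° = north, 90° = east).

The pressure-gradient force points toward the northwest (bearing 315°).
Geostrophic balance: in the Southern Hemisphere the Coriolis force deflects motion to the left, so the geostrophic wind blows 90° to the left of the pressure-gradient force (low pressure on the right).
Rotating 315° by 90° counterclockwise gives 225° — the wind blows toward the southwest.

225°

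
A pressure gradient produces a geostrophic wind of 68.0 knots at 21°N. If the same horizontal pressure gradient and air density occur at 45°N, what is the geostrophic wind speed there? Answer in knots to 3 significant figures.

34.5 knots

With the same pressure gradient and density, V_g ∝ 1/f ∝ 1/sin φ.
V₂ = V₁ · sin φ₁ / sin φ₂ = 68.0 × sin 21° / sin 45°
V₂ = 68.0 × 0.3584/0.7071 = 34.5 knots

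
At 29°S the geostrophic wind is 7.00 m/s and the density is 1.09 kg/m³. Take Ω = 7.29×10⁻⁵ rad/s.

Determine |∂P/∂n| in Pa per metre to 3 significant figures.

Coriolis parameter at 29°S:
f = 2Ω sin φ = 2 × 7.29×10⁻⁵ × sin 29° = 7.07×10⁻⁵ s⁻¹
Geostrophic balance rearranged: |∂P/∂n| = f ρ V_g
|∂P/∂n| = 7.07×10⁻⁵ × 1.09 × 7.00 = 5.39×10⁻⁴ Pa/m

5.39×10⁻⁴ Pa/m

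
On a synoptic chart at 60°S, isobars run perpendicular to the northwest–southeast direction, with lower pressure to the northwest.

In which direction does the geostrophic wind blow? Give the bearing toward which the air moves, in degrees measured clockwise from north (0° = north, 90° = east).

225°

The pressure-gradient force points toward the northwest (bearing 315°).
Geostrophic balance: in the Southern Hemisphere the Coriolis force deflects motion to the left, so the geostrophic wind blows 90° to the left of the pressure-gradient force (low pressure on the right).
Rotating 315° by 90° counterclockwise gives 225° — the wind blows toward the southwest.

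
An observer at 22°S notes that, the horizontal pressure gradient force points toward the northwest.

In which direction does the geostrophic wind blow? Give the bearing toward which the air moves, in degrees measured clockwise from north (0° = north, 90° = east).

225°

The pressure-gradient force points toward the northwest (bearing 315°).
Geostrophic balance: in the Southern Hemisphere the Coriolis force deflects motion to the left, so the geostrophic wind blows 90° to the left of the pressure-gradient force (low pressure on the right).
Rotating 315° by 90° counterclockwise gives 225° — the wind blows toward the southwest.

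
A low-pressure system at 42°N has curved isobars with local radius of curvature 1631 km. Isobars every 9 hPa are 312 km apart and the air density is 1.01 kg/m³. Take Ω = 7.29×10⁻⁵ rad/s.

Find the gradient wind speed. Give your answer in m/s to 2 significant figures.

Coriolis parameter at 42°N:
f = 2Ω sin φ = 2 × 7.29×10⁻⁵ × sin 42° = 9.76×10⁻⁵ s⁻¹
Pressure gradient: |∂P/∂n| = 900 Pa / 312000 m = 2.88×10⁻³ Pa/m
Geostrophic speed: V_g = |∂P/∂n|/(fρ) = 2.88×10⁻³/(9.76×10⁻⁵ × 1.01) = 29.3 m/s
Around a low, centrifugal force acts outward with Coriolis, so pressure-gradient force balances both:
(1/ρ)|∂P/∂n| = fV + V²/R  →  V² + fR·V − fR·V_g = 0
With fR = 9.76×10⁻⁵ × 1631×10³ m = 159 m/s:
V = [−fR + √((fR)² + 4 fR V_g)]/2 = [−159 + √(159² + 4×159×29.3)]/2 = 25.3 m/s
Subgeostrophic (V < V_g = 29.3 m/s), as expected around a low.

25 m/s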